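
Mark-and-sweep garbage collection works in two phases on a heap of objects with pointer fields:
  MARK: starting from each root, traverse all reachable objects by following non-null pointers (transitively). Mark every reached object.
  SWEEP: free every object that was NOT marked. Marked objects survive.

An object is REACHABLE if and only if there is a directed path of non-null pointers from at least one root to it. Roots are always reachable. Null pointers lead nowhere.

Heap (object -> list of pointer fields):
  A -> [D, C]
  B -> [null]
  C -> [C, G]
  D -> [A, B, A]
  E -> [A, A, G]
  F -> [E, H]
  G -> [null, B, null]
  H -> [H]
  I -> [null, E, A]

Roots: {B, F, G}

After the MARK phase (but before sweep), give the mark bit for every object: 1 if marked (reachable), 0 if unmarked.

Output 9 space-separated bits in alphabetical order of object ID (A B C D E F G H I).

Roots: B F G
Mark B: refs=null, marked=B
Mark F: refs=E H, marked=B F
Mark G: refs=null B null, marked=B F G
Mark E: refs=A A G, marked=B E F G
Mark H: refs=H, marked=B E F G H
Mark A: refs=D C, marked=A B E F G H
Mark D: refs=A B A, marked=A B D E F G H
Mark C: refs=C G, marked=A B C D E F G H
Unmarked (collected): I

Answer: 1 1 1 1 1 1 1 1 0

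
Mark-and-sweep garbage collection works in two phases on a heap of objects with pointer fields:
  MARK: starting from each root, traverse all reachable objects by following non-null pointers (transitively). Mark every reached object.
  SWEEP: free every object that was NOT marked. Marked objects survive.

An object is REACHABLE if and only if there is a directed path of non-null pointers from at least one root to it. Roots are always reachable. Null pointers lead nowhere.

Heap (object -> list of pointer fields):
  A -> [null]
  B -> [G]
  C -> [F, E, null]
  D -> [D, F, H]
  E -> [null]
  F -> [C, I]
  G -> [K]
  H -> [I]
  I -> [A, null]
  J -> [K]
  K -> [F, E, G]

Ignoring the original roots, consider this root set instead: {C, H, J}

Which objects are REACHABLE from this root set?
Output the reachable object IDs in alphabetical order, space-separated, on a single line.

Answer: A C E F G H I J K

Derivation:
Roots: C H J
Mark C: refs=F E null, marked=C
Mark H: refs=I, marked=C H
Mark J: refs=K, marked=C H J
Mark F: refs=C I, marked=C F H J
Mark E: refs=null, marked=C E F H J
Mark I: refs=A null, marked=C E F H I J
Mark K: refs=F E G, marked=C E F H I J K
Mark A: refs=null, marked=A C E F H I J K
Mark G: refs=K, marked=A C E F G H I J K
Unmarked (collected): B D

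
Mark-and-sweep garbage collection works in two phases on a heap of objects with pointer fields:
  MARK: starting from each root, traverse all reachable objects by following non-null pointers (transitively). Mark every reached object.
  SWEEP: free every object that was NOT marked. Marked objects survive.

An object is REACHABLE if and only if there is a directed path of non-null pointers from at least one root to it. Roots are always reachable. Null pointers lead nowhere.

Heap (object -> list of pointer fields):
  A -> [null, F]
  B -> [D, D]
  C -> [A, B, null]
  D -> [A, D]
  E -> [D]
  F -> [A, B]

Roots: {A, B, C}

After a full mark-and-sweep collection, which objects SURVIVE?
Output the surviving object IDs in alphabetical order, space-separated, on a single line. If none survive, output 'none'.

Roots: A B C
Mark A: refs=null F, marked=A
Mark B: refs=D D, marked=A B
Mark C: refs=A B null, marked=A B C
Mark F: refs=A B, marked=A B C F
Mark D: refs=A D, marked=A B C D F
Unmarked (collected): E

Answer: A B C D F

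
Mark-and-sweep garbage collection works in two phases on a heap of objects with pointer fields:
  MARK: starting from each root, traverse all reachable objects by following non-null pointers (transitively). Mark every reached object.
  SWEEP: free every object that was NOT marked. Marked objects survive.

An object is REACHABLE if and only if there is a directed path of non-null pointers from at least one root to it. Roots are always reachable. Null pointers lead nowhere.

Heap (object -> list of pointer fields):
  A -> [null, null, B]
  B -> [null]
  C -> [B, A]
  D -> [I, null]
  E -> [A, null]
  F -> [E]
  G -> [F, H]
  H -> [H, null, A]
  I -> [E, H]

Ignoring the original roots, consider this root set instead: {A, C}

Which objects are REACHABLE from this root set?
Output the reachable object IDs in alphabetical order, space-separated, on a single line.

Answer: A B C

Derivation:
Roots: A C
Mark A: refs=null null B, marked=A
Mark C: refs=B A, marked=A C
Mark B: refs=null, marked=A B C
Unmarked (collected): D E F G H I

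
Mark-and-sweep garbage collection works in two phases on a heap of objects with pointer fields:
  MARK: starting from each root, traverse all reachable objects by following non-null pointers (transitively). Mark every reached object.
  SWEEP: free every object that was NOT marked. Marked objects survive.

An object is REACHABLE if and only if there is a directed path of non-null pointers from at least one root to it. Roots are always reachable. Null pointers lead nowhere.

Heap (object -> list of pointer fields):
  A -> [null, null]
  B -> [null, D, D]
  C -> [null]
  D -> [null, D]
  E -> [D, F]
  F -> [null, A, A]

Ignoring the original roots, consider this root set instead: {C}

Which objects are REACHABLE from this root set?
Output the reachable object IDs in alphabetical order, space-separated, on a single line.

Roots: C
Mark C: refs=null, marked=C
Unmarked (collected): A B D E F

Answer: C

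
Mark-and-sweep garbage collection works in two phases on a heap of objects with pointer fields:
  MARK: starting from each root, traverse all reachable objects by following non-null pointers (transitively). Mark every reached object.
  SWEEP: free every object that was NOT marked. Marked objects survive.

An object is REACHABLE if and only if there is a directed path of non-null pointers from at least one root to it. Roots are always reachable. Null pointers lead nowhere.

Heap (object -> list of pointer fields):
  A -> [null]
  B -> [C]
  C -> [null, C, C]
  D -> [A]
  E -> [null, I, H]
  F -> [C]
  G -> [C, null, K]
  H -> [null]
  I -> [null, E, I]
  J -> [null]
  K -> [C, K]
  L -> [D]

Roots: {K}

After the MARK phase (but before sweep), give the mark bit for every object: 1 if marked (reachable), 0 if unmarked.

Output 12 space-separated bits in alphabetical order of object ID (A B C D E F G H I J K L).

Answer: 0 0 1 0 0 0 0 0 0 0 1 0

Derivation:
Roots: K
Mark K: refs=C K, marked=K
Mark C: refs=null C C, marked=C K
Unmarked (collected): A B D E F G H I J L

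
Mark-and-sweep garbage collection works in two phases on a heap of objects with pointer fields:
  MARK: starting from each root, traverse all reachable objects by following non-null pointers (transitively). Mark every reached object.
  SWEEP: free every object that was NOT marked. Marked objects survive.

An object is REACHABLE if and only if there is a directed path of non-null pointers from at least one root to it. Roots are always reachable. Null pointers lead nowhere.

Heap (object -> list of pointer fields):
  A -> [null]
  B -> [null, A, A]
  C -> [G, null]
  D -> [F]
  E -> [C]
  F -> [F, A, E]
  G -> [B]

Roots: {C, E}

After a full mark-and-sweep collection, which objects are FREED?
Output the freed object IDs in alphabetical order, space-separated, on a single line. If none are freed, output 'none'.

Roots: C E
Mark C: refs=G null, marked=C
Mark E: refs=C, marked=C E
Mark G: refs=B, marked=C E G
Mark B: refs=null A A, marked=B C E G
Mark A: refs=null, marked=A B C E G
Unmarked (collected): D F

Answer: D F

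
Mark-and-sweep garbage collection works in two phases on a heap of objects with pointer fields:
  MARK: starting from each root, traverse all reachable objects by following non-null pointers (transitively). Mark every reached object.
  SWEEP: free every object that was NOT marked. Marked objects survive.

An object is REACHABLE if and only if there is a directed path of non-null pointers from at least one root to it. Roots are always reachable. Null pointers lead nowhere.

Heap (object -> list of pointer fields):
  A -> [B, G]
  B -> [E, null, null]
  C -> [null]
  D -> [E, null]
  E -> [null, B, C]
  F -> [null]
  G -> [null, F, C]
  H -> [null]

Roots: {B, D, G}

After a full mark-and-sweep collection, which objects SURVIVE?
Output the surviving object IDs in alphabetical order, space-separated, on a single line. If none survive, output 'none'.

Roots: B D G
Mark B: refs=E null null, marked=B
Mark D: refs=E null, marked=B D
Mark G: refs=null F C, marked=B D G
Mark E: refs=null B C, marked=B D E G
Mark F: refs=null, marked=B D E F G
Mark C: refs=null, marked=B C D E F G
Unmarked (collected): A H

Answer: B C D E F G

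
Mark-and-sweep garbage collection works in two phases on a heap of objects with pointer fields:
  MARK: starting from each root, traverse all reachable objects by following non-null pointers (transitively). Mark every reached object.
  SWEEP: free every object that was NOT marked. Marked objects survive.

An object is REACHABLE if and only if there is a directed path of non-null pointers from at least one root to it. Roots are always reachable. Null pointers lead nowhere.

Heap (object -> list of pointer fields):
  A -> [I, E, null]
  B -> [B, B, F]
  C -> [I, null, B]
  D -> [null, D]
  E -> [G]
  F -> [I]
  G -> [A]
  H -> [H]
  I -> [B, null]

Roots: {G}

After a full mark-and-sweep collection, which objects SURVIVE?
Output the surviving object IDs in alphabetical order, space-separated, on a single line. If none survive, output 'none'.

Answer: A B E F G I

Derivation:
Roots: G
Mark G: refs=A, marked=G
Mark A: refs=I E null, marked=A G
Mark I: refs=B null, marked=A G I
Mark E: refs=G, marked=A E G I
Mark B: refs=B B F, marked=A B E G I
Mark F: refs=I, marked=A B E F G I
Unmarked (collected): C D H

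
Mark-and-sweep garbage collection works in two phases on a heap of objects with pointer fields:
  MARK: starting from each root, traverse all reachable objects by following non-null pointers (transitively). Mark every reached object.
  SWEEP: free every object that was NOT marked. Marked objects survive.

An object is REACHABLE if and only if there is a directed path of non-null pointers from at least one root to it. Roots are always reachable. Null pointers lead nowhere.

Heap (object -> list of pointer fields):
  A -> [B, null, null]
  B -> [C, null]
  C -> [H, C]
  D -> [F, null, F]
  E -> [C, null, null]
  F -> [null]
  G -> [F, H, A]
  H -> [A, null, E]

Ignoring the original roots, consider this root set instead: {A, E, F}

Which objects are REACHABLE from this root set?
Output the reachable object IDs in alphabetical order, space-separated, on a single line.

Roots: A E F
Mark A: refs=B null null, marked=A
Mark E: refs=C null null, marked=A E
Mark F: refs=null, marked=A E F
Mark B: refs=C null, marked=A B E F
Mark C: refs=H C, marked=A B C E F
Mark H: refs=A null E, marked=A B C E F H
Unmarked (collected): D G

Answer: A B C E F H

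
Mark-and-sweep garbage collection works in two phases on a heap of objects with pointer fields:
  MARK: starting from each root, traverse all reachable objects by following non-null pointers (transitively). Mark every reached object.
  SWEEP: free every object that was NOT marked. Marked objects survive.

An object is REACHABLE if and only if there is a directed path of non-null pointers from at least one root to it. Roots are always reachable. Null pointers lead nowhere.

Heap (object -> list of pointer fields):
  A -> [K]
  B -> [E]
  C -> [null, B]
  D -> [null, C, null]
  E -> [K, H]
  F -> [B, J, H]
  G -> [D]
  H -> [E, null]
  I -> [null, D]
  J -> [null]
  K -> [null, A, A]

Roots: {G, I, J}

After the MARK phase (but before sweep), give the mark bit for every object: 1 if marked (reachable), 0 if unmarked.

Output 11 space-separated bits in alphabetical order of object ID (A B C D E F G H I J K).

Roots: G I J
Mark G: refs=D, marked=G
Mark I: refs=null D, marked=G I
Mark J: refs=null, marked=G I J
Mark D: refs=null C null, marked=D G I J
Mark C: refs=null B, marked=C D G I J
Mark B: refs=E, marked=B C D G I J
Mark E: refs=K H, marked=B C D E G I J
Mark K: refs=null A A, marked=B C D E G I J K
Mark H: refs=E null, marked=B C D E G H I J K
Mark A: refs=K, marked=A B C D E G H I J K
Unmarked (collected): F

Answer: 1 1 1 1 1 0 1 1 1 1 1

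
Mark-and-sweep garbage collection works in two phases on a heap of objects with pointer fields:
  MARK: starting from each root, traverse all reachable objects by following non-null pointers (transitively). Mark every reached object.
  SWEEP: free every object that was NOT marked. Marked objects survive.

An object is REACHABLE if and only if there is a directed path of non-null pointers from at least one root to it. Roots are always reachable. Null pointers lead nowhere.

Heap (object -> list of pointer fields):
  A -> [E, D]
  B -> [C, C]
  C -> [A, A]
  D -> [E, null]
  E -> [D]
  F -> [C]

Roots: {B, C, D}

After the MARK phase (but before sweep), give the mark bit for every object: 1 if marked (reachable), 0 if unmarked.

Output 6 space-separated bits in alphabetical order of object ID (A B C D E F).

Answer: 1 1 1 1 1 0

Derivation:
Roots: B C D
Mark B: refs=C C, marked=B
Mark C: refs=A A, marked=B C
Mark D: refs=E null, marked=B C D
Mark A: refs=E D, marked=A B C D
Mark E: refs=D, marked=A B C D E
Unmarked (collected): F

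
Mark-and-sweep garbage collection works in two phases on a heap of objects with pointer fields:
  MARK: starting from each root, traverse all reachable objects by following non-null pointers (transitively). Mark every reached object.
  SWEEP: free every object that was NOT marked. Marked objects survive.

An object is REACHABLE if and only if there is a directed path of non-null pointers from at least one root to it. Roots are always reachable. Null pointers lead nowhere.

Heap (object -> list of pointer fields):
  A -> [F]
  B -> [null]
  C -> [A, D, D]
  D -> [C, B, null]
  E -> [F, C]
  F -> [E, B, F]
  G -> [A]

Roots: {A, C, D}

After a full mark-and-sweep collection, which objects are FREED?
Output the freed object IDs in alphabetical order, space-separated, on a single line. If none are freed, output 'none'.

Answer: G

Derivation:
Roots: A C D
Mark A: refs=F, marked=A
Mark C: refs=A D D, marked=A C
Mark D: refs=C B null, marked=A C D
Mark F: refs=E B F, marked=A C D F
Mark B: refs=null, marked=A B C D F
Mark E: refs=F C, marked=A B C D E F
Unmarked (collected): G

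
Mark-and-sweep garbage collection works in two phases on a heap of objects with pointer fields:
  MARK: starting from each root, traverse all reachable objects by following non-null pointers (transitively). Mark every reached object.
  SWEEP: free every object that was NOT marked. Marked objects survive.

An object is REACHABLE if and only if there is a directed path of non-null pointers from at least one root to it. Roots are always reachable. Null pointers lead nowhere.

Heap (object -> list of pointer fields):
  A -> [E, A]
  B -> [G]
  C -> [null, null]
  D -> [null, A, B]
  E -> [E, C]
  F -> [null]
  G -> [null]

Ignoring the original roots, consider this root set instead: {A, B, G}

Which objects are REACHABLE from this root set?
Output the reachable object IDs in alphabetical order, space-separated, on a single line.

Roots: A B G
Mark A: refs=E A, marked=A
Mark B: refs=G, marked=A B
Mark G: refs=null, marked=A B G
Mark E: refs=E C, marked=A B E G
Mark C: refs=null null, marked=A B C E G
Unmarked (collected): D F

Answer: A B C E G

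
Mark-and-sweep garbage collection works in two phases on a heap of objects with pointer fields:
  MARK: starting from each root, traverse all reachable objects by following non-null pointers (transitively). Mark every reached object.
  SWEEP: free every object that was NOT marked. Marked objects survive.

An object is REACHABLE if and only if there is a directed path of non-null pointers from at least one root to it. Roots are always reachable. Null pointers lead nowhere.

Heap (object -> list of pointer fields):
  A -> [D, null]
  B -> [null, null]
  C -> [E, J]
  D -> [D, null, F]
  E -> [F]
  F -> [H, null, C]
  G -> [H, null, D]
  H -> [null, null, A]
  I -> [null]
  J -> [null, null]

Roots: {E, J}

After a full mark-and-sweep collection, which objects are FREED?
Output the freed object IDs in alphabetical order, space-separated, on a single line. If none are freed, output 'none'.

Roots: E J
Mark E: refs=F, marked=E
Mark J: refs=null null, marked=E J
Mark F: refs=H null C, marked=E F J
Mark H: refs=null null A, marked=E F H J
Mark C: refs=E J, marked=C E F H J
Mark A: refs=D null, marked=A C E F H J
Mark D: refs=D null F, marked=A C D E F H J
Unmarked (collected): B G I

Answer: B G I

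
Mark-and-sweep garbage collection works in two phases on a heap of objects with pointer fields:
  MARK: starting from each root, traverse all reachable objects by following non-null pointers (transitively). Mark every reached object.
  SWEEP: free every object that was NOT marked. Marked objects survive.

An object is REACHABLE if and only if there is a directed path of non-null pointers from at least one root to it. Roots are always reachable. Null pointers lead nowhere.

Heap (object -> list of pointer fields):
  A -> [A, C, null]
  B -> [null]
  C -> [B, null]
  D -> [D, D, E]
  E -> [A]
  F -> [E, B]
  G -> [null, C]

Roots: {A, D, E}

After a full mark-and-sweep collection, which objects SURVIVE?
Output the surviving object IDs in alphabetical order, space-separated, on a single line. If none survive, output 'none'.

Answer: A B C D E

Derivation:
Roots: A D E
Mark A: refs=A C null, marked=A
Mark D: refs=D D E, marked=A D
Mark E: refs=A, marked=A D E
Mark C: refs=B null, marked=A C D E
Mark B: refs=null, marked=A B C D E
Unmarked (collected): F G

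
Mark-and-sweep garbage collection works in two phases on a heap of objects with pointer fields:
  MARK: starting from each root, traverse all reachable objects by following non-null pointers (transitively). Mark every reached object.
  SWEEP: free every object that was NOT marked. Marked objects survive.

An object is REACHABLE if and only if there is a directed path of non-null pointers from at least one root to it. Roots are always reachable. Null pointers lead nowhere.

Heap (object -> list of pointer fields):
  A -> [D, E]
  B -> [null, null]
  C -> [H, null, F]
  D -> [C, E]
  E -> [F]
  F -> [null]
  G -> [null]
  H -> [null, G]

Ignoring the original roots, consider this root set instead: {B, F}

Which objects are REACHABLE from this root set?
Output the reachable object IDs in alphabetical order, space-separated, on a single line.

Answer: B F

Derivation:
Roots: B F
Mark B: refs=null null, marked=B
Mark F: refs=null, marked=B F
Unmarked (collected): A C D E G H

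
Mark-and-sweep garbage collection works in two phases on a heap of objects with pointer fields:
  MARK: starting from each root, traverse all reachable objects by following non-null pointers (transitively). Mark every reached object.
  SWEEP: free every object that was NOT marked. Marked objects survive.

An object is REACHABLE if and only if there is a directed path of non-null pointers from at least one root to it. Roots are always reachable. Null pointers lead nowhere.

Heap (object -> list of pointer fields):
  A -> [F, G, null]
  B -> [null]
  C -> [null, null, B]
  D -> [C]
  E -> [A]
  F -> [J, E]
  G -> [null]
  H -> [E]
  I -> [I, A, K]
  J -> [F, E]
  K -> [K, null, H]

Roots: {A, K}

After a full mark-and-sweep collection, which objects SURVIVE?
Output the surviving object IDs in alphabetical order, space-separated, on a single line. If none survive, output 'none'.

Roots: A K
Mark A: refs=F G null, marked=A
Mark K: refs=K null H, marked=A K
Mark F: refs=J E, marked=A F K
Mark G: refs=null, marked=A F G K
Mark H: refs=E, marked=A F G H K
Mark J: refs=F E, marked=A F G H J K
Mark E: refs=A, marked=A E F G H J K
Unmarked (collected): B C D I

Answer: A E F G H J K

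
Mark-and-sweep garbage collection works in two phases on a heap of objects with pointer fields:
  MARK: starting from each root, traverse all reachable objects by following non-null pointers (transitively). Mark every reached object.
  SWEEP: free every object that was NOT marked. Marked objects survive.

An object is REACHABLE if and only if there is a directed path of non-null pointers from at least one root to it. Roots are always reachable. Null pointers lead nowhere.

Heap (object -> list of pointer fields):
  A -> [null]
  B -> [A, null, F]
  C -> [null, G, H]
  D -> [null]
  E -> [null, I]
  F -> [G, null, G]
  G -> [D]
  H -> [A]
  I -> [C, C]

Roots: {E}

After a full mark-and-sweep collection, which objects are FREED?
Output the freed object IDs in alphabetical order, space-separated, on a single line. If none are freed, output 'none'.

Roots: E
Mark E: refs=null I, marked=E
Mark I: refs=C C, marked=E I
Mark C: refs=null G H, marked=C E I
Mark G: refs=D, marked=C E G I
Mark H: refs=A, marked=C E G H I
Mark D: refs=null, marked=C D E G H I
Mark A: refs=null, marked=A C D E G H I
Unmarked (collected): B F

Answer: B F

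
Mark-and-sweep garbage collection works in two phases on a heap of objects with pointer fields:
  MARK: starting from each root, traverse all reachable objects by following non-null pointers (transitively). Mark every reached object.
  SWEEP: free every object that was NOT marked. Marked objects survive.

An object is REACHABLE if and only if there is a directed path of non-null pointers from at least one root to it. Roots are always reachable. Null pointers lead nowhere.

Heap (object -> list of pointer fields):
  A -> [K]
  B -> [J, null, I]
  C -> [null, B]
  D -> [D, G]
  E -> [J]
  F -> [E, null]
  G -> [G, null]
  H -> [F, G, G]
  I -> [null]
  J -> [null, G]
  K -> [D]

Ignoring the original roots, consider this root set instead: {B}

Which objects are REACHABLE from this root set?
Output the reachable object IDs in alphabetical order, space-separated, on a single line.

Roots: B
Mark B: refs=J null I, marked=B
Mark J: refs=null G, marked=B J
Mark I: refs=null, marked=B I J
Mark G: refs=G null, marked=B G I J
Unmarked (collected): A C D E F H K

Answer: B G I J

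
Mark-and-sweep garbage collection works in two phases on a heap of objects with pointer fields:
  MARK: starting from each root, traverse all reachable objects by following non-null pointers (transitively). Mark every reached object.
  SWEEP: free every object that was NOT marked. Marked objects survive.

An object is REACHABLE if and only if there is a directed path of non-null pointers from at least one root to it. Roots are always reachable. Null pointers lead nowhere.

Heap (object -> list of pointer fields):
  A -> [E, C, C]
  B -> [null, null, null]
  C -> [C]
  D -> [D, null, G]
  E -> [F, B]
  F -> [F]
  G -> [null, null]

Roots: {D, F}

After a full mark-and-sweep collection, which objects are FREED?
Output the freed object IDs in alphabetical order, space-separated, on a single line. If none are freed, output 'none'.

Answer: A B C E

Derivation:
Roots: D F
Mark D: refs=D null G, marked=D
Mark F: refs=F, marked=D F
Mark G: refs=null null, marked=D F G
Unmarked (collected): A B C E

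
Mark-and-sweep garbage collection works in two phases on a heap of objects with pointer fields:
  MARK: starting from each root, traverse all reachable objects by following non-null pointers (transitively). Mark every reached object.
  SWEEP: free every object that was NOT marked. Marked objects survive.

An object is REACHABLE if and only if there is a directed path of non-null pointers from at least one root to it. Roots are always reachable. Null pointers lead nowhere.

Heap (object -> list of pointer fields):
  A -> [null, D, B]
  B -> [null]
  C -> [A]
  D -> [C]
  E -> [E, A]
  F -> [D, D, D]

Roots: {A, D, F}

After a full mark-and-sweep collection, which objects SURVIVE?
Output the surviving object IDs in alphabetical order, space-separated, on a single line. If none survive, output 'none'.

Answer: A B C D F

Derivation:
Roots: A D F
Mark A: refs=null D B, marked=A
Mark D: refs=C, marked=A D
Mark F: refs=D D D, marked=A D F
Mark B: refs=null, marked=A B D F
Mark C: refs=A, marked=A B C D F
Unmarked (collected): E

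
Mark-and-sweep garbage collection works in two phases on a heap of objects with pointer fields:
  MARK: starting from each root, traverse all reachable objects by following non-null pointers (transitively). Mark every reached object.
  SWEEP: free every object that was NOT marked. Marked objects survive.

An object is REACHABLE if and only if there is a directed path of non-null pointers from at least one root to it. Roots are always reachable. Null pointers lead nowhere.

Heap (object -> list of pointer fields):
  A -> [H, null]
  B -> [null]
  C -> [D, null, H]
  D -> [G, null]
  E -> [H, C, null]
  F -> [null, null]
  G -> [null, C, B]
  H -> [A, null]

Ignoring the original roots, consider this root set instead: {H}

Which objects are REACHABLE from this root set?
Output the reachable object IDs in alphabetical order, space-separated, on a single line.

Roots: H
Mark H: refs=A null, marked=H
Mark A: refs=H null, marked=A H
Unmarked (collected): B C D E F G

Answer: A H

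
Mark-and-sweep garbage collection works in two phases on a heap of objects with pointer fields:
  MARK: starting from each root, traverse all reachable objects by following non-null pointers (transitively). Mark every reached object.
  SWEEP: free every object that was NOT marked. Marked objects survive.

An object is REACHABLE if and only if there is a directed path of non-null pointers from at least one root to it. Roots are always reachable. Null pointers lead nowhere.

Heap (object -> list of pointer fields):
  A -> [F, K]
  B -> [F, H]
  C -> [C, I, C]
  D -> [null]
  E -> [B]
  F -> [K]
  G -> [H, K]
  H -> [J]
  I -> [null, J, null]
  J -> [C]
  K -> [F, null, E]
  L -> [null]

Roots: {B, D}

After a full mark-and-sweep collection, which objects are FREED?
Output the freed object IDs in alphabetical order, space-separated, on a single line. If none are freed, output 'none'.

Answer: A G L

Derivation:
Roots: B D
Mark B: refs=F H, marked=B
Mark D: refs=null, marked=B D
Mark F: refs=K, marked=B D F
Mark H: refs=J, marked=B D F H
Mark K: refs=F null E, marked=B D F H K
Mark J: refs=C, marked=B D F H J K
Mark E: refs=B, marked=B D E F H J K
Mark C: refs=C I C, marked=B C D E F H J K
Mark I: refs=null J null, marked=B C D E F H I J K
Unmarked (collected): A G L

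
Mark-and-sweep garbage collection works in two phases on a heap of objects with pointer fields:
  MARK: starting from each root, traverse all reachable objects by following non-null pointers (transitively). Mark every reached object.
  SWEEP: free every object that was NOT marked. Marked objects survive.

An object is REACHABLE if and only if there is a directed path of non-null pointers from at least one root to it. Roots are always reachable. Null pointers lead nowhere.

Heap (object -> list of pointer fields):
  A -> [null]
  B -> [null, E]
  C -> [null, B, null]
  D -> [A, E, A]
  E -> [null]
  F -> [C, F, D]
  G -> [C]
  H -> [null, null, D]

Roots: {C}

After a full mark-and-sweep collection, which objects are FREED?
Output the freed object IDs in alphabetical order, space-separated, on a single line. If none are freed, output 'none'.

Answer: A D F G H

Derivation:
Roots: C
Mark C: refs=null B null, marked=C
Mark B: refs=null E, marked=B C
Mark E: refs=null, marked=B C E
Unmarked (collected): A D F G H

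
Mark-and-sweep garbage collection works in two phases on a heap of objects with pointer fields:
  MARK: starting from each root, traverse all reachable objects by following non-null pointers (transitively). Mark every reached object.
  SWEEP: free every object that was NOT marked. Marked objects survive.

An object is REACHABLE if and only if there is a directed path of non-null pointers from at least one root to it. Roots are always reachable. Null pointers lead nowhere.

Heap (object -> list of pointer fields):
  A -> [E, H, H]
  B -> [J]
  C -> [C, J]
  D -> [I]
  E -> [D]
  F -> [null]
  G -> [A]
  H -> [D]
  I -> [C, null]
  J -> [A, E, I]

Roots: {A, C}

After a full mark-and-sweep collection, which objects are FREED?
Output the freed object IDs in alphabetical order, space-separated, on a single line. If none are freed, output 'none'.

Answer: B F G

Derivation:
Roots: A C
Mark A: refs=E H H, marked=A
Mark C: refs=C J, marked=A C
Mark E: refs=D, marked=A C E
Mark H: refs=D, marked=A C E H
Mark J: refs=A E I, marked=A C E H J
Mark D: refs=I, marked=A C D E H J
Mark I: refs=C null, marked=A C D E H I J
Unmarked (collected): B F G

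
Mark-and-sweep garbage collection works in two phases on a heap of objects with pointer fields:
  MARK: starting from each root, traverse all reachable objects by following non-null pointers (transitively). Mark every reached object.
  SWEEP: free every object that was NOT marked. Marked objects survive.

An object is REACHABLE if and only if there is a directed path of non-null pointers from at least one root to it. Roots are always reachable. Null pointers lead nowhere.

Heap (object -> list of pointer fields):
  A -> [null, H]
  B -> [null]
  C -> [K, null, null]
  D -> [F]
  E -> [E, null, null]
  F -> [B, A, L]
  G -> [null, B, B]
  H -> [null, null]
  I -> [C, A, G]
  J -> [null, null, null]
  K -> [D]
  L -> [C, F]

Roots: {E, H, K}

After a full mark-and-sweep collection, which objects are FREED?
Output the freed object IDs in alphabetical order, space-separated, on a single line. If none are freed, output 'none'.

Roots: E H K
Mark E: refs=E null null, marked=E
Mark H: refs=null null, marked=E H
Mark K: refs=D, marked=E H K
Mark D: refs=F, marked=D E H K
Mark F: refs=B A L, marked=D E F H K
Mark B: refs=null, marked=B D E F H K
Mark A: refs=null H, marked=A B D E F H K
Mark L: refs=C F, marked=A B D E F H K L
Mark C: refs=K null null, marked=A B C D E F H K L
Unmarked (collected): G I J

Answer: G I J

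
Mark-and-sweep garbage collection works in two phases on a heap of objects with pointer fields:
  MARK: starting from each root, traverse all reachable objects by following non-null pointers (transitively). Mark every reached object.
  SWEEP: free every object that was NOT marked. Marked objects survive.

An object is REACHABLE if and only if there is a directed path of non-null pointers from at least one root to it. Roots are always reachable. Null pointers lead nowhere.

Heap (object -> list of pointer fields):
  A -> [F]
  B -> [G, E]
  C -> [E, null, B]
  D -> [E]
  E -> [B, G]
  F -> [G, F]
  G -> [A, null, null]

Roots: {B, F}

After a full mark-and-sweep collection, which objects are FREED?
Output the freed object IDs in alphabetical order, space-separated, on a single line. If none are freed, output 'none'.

Roots: B F
Mark B: refs=G E, marked=B
Mark F: refs=G F, marked=B F
Mark G: refs=A null null, marked=B F G
Mark E: refs=B G, marked=B E F G
Mark A: refs=F, marked=A B E F G
Unmarked (collected): C D

Answer: C D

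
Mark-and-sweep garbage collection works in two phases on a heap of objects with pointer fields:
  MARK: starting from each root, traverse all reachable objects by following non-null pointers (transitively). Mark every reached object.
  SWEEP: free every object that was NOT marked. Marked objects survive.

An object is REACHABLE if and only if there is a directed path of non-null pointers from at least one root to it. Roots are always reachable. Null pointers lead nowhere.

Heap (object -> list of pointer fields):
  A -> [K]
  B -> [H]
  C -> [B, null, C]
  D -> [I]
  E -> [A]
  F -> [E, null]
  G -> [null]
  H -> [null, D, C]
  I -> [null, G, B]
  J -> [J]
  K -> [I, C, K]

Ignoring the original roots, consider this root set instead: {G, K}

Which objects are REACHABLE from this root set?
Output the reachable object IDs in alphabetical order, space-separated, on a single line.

Roots: G K
Mark G: refs=null, marked=G
Mark K: refs=I C K, marked=G K
Mark I: refs=null G B, marked=G I K
Mark C: refs=B null C, marked=C G I K
Mark B: refs=H, marked=B C G I K
Mark H: refs=null D C, marked=B C G H I K
Mark D: refs=I, marked=B C D G H I K
Unmarked (collected): A E F J

Answer: B C D G H I K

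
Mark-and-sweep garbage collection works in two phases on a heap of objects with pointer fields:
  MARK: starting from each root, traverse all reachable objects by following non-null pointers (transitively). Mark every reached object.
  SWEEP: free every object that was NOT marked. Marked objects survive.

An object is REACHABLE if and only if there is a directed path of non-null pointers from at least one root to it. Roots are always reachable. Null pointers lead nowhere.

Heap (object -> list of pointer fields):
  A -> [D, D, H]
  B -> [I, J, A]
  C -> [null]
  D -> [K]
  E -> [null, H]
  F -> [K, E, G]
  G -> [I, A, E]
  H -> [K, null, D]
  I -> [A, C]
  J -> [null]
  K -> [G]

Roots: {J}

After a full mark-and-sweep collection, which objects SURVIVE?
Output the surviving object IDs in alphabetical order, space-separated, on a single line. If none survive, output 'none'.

Answer: J

Derivation:
Roots: J
Mark J: refs=null, marked=J
Unmarked (collected): A B C D E F G H I K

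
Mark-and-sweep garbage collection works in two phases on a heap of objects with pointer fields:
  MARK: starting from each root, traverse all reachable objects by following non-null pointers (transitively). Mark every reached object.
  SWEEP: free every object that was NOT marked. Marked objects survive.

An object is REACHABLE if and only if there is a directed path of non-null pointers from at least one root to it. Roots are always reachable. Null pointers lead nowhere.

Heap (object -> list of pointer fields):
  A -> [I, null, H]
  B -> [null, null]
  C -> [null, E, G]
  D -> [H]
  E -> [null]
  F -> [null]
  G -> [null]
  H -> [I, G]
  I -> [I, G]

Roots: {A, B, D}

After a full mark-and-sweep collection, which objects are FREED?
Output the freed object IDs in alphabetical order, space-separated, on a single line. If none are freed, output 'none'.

Answer: C E F

Derivation:
Roots: A B D
Mark A: refs=I null H, marked=A
Mark B: refs=null null, marked=A B
Mark D: refs=H, marked=A B D
Mark I: refs=I G, marked=A B D I
Mark H: refs=I G, marked=A B D H I
Mark G: refs=null, marked=A B D G H I
Unmarked (collected): C E F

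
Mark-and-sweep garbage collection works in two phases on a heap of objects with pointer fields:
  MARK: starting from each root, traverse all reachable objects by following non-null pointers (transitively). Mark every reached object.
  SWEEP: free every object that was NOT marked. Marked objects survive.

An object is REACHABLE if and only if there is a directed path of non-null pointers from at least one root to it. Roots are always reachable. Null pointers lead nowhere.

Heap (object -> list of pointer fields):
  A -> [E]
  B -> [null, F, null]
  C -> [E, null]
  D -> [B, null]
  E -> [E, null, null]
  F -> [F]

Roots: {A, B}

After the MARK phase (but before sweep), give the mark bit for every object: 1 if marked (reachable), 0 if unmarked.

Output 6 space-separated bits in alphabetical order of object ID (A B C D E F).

Answer: 1 1 0 0 1 1

Derivation:
Roots: A B
Mark A: refs=E, marked=A
Mark B: refs=null F null, marked=A B
Mark E: refs=E null null, marked=A B E
Mark F: refs=F, marked=A B E F
Unmarked (collected): C D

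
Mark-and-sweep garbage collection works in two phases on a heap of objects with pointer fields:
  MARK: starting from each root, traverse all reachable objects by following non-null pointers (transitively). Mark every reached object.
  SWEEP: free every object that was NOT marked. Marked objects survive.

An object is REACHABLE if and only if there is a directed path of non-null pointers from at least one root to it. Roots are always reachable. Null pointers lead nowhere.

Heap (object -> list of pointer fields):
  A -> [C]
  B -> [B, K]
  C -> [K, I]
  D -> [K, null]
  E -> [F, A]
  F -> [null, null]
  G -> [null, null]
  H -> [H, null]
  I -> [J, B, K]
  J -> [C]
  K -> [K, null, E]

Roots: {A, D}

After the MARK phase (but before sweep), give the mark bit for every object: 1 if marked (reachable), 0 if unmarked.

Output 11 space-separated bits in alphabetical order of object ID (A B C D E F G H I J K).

Answer: 1 1 1 1 1 1 0 0 1 1 1

Derivation:
Roots: A D
Mark A: refs=C, marked=A
Mark D: refs=K null, marked=A D
Mark C: refs=K I, marked=A C D
Mark K: refs=K null E, marked=A C D K
Mark I: refs=J B K, marked=A C D I K
Mark E: refs=F A, marked=A C D E I K
Mark J: refs=C, marked=A C D E I J K
Mark B: refs=B K, marked=A B C D E I J K
Mark F: refs=null null, marked=A B C D E F I J K
Unmarked (collected): G H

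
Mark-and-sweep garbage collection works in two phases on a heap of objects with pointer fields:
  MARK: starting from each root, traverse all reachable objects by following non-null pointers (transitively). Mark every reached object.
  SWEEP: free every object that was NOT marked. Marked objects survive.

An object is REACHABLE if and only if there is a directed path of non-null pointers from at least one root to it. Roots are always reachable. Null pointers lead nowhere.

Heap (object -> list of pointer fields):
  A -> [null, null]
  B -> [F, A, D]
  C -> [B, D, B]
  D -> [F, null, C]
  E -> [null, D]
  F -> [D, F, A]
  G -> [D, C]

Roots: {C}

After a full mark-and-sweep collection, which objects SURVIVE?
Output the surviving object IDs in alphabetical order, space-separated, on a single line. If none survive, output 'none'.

Answer: A B C D F

Derivation:
Roots: C
Mark C: refs=B D B, marked=C
Mark B: refs=F A D, marked=B C
Mark D: refs=F null C, marked=B C D
Mark F: refs=D F A, marked=B C D F
Mark A: refs=null null, marked=A B C D F
Unmarked (collected): E G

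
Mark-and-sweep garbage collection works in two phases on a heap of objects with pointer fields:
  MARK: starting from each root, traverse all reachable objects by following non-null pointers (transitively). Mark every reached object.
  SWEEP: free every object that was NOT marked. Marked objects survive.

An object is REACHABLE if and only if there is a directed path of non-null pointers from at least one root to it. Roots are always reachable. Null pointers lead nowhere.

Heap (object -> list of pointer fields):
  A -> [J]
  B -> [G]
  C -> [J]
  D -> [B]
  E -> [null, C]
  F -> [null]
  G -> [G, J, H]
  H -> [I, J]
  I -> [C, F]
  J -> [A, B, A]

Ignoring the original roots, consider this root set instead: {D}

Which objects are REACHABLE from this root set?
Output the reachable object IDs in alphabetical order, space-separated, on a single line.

Roots: D
Mark D: refs=B, marked=D
Mark B: refs=G, marked=B D
Mark G: refs=G J H, marked=B D G
Mark J: refs=A B A, marked=B D G J
Mark H: refs=I J, marked=B D G H J
Mark A: refs=J, marked=A B D G H J
Mark I: refs=C F, marked=A B D G H I J
Mark C: refs=J, marked=A B C D G H I J
Mark F: refs=null, marked=A B C D F G H I J
Unmarked (collected): E

Answer: A B C D F G H I J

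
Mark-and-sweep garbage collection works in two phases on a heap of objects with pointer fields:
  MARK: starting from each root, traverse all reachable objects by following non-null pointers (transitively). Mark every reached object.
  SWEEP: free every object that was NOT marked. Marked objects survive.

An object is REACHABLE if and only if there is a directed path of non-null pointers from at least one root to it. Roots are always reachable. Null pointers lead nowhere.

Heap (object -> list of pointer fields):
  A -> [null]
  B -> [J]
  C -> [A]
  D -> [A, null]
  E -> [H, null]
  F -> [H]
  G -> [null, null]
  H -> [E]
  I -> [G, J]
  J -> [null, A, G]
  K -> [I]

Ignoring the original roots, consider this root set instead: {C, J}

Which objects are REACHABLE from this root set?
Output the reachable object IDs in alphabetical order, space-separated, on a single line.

Roots: C J
Mark C: refs=A, marked=C
Mark J: refs=null A G, marked=C J
Mark A: refs=null, marked=A C J
Mark G: refs=null null, marked=A C G J
Unmarked (collected): B D E F H I K

Answer: A C G J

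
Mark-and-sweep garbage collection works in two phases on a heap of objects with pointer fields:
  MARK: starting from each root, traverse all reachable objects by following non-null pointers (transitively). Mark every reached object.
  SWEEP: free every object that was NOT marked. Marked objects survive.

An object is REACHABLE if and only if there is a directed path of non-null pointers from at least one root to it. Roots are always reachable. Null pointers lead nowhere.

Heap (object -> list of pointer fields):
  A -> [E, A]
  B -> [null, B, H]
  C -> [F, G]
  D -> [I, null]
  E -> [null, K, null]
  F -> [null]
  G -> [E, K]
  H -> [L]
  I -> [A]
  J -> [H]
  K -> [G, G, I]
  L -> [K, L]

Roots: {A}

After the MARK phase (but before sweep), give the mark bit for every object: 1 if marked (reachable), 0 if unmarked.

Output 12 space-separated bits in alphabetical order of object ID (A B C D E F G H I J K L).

Answer: 1 0 0 0 1 0 1 0 1 0 1 0

Derivation:
Roots: A
Mark A: refs=E A, marked=A
Mark E: refs=null K null, marked=A E
Mark K: refs=G G I, marked=A E K
Mark G: refs=E K, marked=A E G K
Mark I: refs=A, marked=A E G I K
Unmarked (collected): B C D F H J L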